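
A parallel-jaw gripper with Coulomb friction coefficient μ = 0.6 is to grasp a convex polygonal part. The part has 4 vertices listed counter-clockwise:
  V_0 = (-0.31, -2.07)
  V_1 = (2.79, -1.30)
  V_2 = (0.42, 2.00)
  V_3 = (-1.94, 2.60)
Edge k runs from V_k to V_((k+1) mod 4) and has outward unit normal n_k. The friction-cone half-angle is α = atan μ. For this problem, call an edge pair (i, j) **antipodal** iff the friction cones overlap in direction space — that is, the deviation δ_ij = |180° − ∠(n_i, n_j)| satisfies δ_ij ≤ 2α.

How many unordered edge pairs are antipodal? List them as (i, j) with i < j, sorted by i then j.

α = atan 0.6 = 30.96°;  2α = 61.93°
n_0 = (+0.2411, -0.9705)
n_1 = (+0.8122, +0.5833)
n_2 = (+0.2464, +0.9692)
n_3 = (-0.9441, -0.3295)
  (0,1): δ = 68.26°  ·
  (0,2): δ = 28.21°  ✓
  (0,3): δ = 95.29°  ·
  (1,2): δ = 139.95°  ·
  (1,3): δ = 16.44°  ✓
  (2,3): δ = 56.49°  ✓
antipodal pairs: 3

count = 3; pairs: (0,2), (1,3), (2,3)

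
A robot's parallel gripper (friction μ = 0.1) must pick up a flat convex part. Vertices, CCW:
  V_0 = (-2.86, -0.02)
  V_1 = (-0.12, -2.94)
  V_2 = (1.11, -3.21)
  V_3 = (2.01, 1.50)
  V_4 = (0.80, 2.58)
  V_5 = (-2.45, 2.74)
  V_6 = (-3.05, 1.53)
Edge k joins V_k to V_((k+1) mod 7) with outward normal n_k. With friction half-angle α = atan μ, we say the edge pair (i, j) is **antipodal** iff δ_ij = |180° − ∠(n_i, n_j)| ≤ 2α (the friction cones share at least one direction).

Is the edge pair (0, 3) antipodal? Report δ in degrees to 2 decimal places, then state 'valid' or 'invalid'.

α = atan 0.1 = 5.71°;  2α = 11.42°
edge 0: e_0 = (+2.74, -2.92);  n_0 = (-0.7292, -0.6843)
edge 3: e_3 = (-1.21, +1.08);  n_3 = (+0.6659, +0.7460)
∠(n_0, n_3) = 174.93°
δ = |180° − 174.93°| = 5.07°
5.07° ≤ 2α = 11.42°  →  valid

δ = 5.07°, valid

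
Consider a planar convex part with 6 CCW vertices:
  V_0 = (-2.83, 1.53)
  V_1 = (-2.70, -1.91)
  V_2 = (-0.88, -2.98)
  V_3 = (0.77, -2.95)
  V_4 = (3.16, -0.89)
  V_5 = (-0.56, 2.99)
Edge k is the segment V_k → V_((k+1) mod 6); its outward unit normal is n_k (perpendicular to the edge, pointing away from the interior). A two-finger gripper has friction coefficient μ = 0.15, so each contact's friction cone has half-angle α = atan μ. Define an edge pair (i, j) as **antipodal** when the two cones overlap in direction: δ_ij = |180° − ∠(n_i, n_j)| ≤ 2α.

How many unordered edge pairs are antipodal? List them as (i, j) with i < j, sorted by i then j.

α = atan 0.15 = 8.53°;  2α = 17.06°
n_0 = (-0.9993, -0.0378)
n_1 = (-0.5068, -0.8621)
n_2 = (+0.0182, -0.9998)
n_3 = (+0.6529, -0.7575)
n_4 = (+0.7218, +0.6921)
n_5 = (-0.5409, +0.8411)
  (0,1): δ = 122.62°  ·
  (0,2): δ = 91.12°  ·
  (0,3): δ = 51.41°  ·
  (0,4): δ = 41.63°  ·
  (0,5): δ = 120.58°  ·
  (1,2): δ = 148.51°  ·
  (1,3): δ = 108.79°  ·
  (1,4): δ = 15.75°  ✓
  (1,5): δ = 63.20°  ·
  (2,3): δ = 140.28°  ·
  (2,4): δ = 47.25°  ·
  (2,5): δ = 31.71°  ·
  (3,4): δ = 86.96°  ·
  (3,5): δ = 8.01°  ✓
  (4,5): δ = 101.05°  ·
antipodal pairs: 2

count = 2; pairs: (1,4), (3,5)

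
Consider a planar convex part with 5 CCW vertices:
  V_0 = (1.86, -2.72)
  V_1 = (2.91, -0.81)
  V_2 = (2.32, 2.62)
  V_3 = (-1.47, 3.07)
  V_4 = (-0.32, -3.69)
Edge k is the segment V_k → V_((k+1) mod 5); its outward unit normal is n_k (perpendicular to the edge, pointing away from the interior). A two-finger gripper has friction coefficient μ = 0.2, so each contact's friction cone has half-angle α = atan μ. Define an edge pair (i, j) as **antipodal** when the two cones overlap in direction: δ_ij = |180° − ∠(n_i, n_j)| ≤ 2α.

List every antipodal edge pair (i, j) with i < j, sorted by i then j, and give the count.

count = 1; pairs: (1,3)

α = atan 0.2 = 11.31°;  2α = 22.62°
n_0 = (+0.8763, -0.4817)
n_1 = (+0.9855, +0.1695)
n_2 = (+0.1179, +0.9930)
n_3 = (-0.9858, -0.1677)
n_4 = (+0.4065, -0.9136)
  (0,1): δ = 141.44°  ·
  (0,2): δ = 67.97°  ·
  (0,3): δ = 38.45°  ·
  (0,4): δ = 142.79°  ·
  (1,2): δ = 106.53°  ·
  (1,3): δ = 0.11°  ✓
  (1,4): δ = 104.23°  ·
  (2,3): δ = 73.57°  ·
  (2,4): δ = 30.76°  ·
  (3,4): δ = 75.67°  ·
antipodal pairs: 1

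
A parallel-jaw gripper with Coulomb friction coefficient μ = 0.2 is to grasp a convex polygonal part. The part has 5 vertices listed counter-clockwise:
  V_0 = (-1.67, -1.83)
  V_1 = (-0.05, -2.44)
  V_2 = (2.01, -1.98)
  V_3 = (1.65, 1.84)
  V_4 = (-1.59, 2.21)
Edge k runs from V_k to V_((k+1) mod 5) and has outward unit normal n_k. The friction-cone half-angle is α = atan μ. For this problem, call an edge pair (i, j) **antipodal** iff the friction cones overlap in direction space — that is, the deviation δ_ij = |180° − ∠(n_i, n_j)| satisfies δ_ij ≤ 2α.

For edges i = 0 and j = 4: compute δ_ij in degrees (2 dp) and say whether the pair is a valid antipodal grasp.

α = atan 0.2 = 11.31°;  2α = 22.62°
edge 0: e_0 = (+1.62, -0.61);  n_0 = (-0.3524, -0.9359)
edge 4: e_4 = (-0.08, -4.04);  n_4 = (-0.9998, +0.0198)
∠(n_0, n_4) = 70.50°
δ = |180° − 70.50°| = 109.50°
109.50° > 2α = 22.62°  →  invalid

δ = 109.50°, invalid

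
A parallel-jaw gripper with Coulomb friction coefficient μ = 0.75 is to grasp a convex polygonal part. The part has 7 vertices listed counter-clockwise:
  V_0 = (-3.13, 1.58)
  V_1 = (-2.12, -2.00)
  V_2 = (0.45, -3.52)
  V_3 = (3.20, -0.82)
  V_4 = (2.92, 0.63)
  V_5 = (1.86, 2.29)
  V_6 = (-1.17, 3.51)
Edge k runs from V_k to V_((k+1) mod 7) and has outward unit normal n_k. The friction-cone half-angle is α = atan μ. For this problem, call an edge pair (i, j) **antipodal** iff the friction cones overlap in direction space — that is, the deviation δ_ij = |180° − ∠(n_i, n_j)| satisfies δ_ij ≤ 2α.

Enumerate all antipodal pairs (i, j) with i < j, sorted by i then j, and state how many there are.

α = atan 0.75 = 36.87°;  2α = 73.74°
n_0 = (-0.9624, -0.2715)
n_1 = (-0.5091, -0.8607)
n_2 = (+0.7006, -0.7136)
n_3 = (+0.9819, +0.1896)
n_4 = (+0.8428, +0.5382)
n_5 = (+0.3735, +0.9276)
n_6 = (-0.7016, +0.7125)
  (0,1): δ = 136.36°  ·
  (0,2): δ = 61.28°  ✓
  (0,3): δ = 4.83°  ✓
  (0,4): δ = 16.81°  ✓
  (0,5): δ = 52.31°  ✓
  (0,6): δ = 118.80°  ·
  (1,2): δ = 104.92°  ·
  (1,3): δ = 48.47°  ✓
  (1,4): δ = 26.84°  ✓
  (1,5): δ = 8.67°  ✓
  (1,6): δ = 75.16°  ·
  (2,3): δ = 123.54°  ·
  (2,4): δ = 101.91°  ·
  (2,5): δ = 66.41°  ✓
  (2,6): δ = 0.08°  ✓
  (3,4): δ = 158.37°  ·
  (3,5): δ = 122.86°  ·
  (3,6): δ = 56.37°  ✓
  (4,5): δ = 144.49°  ·
  (4,6): δ = 78.00°  ·
  (5,6): δ = 113.51°  ·
antipodal pairs: 10

count = 10; pairs: (0,2), (0,3), (0,4), (0,5), (1,3), (1,4), (1,5), (2,5), (2,6), (3,6)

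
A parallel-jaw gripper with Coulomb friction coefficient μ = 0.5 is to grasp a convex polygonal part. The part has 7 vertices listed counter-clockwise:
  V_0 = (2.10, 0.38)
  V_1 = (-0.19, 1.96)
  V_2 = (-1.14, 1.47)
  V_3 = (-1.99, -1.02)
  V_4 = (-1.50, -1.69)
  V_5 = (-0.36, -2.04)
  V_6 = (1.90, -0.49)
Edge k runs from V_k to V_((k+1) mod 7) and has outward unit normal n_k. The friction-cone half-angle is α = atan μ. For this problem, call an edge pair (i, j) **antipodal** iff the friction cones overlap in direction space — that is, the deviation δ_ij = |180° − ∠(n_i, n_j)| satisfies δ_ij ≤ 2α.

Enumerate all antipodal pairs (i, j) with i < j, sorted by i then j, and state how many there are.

count = 8; pairs: (0,3), (0,4), (1,4), (1,5), (1,6), (2,5), (2,6), (3,6)

α = atan 0.5 = 26.57°;  2α = 53.13°
n_0 = (+0.5679, +0.8231)
n_1 = (-0.4584, +0.8887)
n_2 = (-0.9464, +0.3231)
n_3 = (-0.8072, -0.5903)
n_4 = (-0.2935, -0.9560)
n_5 = (+0.5656, -0.8247)
n_6 = (+0.9746, -0.2240)
  (0,1): δ = 118.11°  ·
  (0,2): δ = 74.24°  ·
  (0,3): δ = 19.22°  ✓
  (0,4): δ = 17.54°  ✓
  (0,5): δ = 69.05°  ·
  (0,6): δ = 111.66°  ·
  (1,2): δ = 136.13°  ·
  (1,3): δ = 81.10°  ·
  (1,4): δ = 44.35°  ✓
  (1,5): δ = 7.16°  ✓
  (1,6): δ = 49.77°  ✓
  (2,3): δ = 124.97°  ·
  (2,4): δ = 88.22°  ·
  (2,5): δ = 36.71°  ✓
  (2,6): δ = 5.90°  ✓
  (3,4): δ = 143.25°  ·
  (3,5): δ = 91.74°  ·
  (3,6): δ = 49.13°  ✓
  (4,5): δ = 128.49°  ·
  (4,6): δ = 85.88°  ·
  (5,6): δ = 137.39°  ·
antipodal pairs: 8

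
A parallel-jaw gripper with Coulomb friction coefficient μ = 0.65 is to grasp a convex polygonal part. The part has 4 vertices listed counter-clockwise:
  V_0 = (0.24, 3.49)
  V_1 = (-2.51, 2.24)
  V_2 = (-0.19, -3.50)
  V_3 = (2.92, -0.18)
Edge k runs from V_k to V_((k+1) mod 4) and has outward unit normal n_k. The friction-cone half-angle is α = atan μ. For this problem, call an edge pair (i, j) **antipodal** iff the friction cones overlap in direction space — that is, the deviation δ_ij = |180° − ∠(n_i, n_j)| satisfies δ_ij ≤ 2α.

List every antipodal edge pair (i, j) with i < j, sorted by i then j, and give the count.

α = atan 0.65 = 33.02°;  2α = 66.05°
n_0 = (-0.4138, +0.9104)
n_1 = (-0.9271, -0.3747)
n_2 = (+0.7298, -0.6836)
n_3 = (+0.8076, +0.5897)
  (0,1): δ = 92.44°  ·
  (0,2): δ = 22.43°  ✓
  (0,3): δ = 101.69°  ·
  (1,2): δ = 65.14°  ✓
  (1,3): δ = 14.13°  ✓
  (2,3): δ = 100.73°  ·
antipodal pairs: 3

count = 3; pairs: (0,2), (1,2), (1,3)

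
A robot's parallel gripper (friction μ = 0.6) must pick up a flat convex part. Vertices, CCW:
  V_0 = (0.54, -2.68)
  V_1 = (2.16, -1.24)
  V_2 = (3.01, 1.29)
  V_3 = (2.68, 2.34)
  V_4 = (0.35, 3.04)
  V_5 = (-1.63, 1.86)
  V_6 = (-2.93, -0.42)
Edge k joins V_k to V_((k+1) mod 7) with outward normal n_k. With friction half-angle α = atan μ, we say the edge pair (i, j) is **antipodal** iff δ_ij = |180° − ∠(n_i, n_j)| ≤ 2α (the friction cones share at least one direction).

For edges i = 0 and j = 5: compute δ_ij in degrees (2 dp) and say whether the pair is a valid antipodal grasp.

δ = 18.68°, valid

α = atan 0.6 = 30.96°;  2α = 61.93°
edge 0: e_0 = (+1.62, +1.44);  n_0 = (+0.6644, -0.7474)
edge 5: e_5 = (-1.30, -2.28);  n_5 = (-0.8687, +0.4953)
∠(n_0, n_5) = 161.32°
δ = |180° − 161.32°| = 18.68°
18.68° ≤ 2α = 61.93°  →  valid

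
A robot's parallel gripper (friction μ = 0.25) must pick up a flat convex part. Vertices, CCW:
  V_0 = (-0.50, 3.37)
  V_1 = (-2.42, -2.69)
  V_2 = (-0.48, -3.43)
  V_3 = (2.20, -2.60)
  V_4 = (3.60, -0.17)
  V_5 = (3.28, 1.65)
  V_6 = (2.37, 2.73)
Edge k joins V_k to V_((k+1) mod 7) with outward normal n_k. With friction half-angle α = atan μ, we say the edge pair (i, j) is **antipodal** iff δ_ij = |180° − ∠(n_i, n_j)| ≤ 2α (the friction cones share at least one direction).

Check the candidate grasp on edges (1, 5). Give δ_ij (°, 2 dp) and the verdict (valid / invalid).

α = atan 0.25 = 14.04°;  2α = 28.07°
edge 1: e_1 = (+1.94, -0.74);  n_1 = (-0.3564, -0.9343)
edge 5: e_5 = (-0.91, +1.08);  n_5 = (+0.7647, +0.6444)
∠(n_1, n_5) = 151.00°
δ = |180° − 151.00°| = 29.00°
29.00° > 2α = 28.07°  →  invalid

δ = 29.00°, invalid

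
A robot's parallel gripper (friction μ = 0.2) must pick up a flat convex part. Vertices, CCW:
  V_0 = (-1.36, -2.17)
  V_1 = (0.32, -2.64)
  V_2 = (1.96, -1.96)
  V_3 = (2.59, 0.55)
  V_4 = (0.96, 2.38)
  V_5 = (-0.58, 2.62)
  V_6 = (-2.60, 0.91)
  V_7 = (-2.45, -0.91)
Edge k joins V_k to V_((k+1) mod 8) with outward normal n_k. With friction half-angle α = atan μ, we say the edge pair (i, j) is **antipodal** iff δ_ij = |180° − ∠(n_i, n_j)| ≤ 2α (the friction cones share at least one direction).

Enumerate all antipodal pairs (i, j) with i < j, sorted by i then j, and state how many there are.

count = 4; pairs: (0,4), (1,5), (2,6), (3,7)

α = atan 0.2 = 11.31°;  2α = 22.62°
n_0 = (-0.2694, -0.9630)
n_1 = (+0.3830, -0.9237)
n_2 = (+0.9699, -0.2434)
n_3 = (+0.7467, +0.6651)
n_4 = (+0.1540, +0.9881)
n_5 = (-0.6461, +0.7632)
n_6 = (-0.9966, -0.0821)
n_7 = (-0.7563, -0.6542)
  (0,1): δ = 141.85°  ·
  (0,2): δ = 88.46°  ·
  (0,3): δ = 32.68°  ·
  (0,4): δ = 6.77°  ✓
  (0,5): δ = 55.88°  ·
  (0,6): δ = 110.34°  ·
  (0,7): δ = 146.49°  ·
  (1,2): δ = 126.61°  ·
  (1,3): δ = 70.83°  ·
  (1,4): δ = 31.38°  ·
  (1,5): δ = 17.73°  ✓
  (1,6): δ = 72.19°  ·
  (1,7): δ = 108.34°  ·
  (2,3): δ = 124.22°  ·
  (2,4): δ = 84.77°  ·
  (2,5): δ = 35.66°  ·
  (2,6): δ = 18.80°  ✓
  (2,7): δ = 54.95°  ·
  (3,4): δ = 140.55°  ·
  (3,5): δ = 91.44°  ·
  (3,6): δ = 36.98°  ·
  (3,7): δ = 0.83°  ✓
  (4,5): δ = 130.89°  ·
  (4,6): δ = 76.43°  ·
  (4,7): δ = 40.28°  ·
  (5,6): δ = 125.54°  ·
  (5,7): δ = 89.39°  ·
  (6,7): δ = 143.85°  ·
antipodal pairs: 4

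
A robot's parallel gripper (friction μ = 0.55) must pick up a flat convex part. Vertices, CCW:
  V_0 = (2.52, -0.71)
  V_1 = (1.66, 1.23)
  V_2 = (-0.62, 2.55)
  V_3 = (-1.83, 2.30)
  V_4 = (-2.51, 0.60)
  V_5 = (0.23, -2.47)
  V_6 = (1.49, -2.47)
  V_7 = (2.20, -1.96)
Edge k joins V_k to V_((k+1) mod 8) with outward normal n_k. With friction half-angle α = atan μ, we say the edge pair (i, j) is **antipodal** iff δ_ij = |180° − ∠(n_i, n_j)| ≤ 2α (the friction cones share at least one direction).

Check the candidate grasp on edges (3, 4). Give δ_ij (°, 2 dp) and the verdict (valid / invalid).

δ = 116.45°, invalid

α = atan 0.55 = 28.81°;  2α = 57.62°
edge 3: e_3 = (-0.68, -1.70);  n_3 = (-0.9285, +0.3714)
edge 4: e_4 = (+2.74, -3.07);  n_4 = (-0.7461, -0.6659)
∠(n_3, n_4) = 63.55°
δ = |180° − 63.55°| = 116.45°
116.45° > 2α = 57.62°  →  invalid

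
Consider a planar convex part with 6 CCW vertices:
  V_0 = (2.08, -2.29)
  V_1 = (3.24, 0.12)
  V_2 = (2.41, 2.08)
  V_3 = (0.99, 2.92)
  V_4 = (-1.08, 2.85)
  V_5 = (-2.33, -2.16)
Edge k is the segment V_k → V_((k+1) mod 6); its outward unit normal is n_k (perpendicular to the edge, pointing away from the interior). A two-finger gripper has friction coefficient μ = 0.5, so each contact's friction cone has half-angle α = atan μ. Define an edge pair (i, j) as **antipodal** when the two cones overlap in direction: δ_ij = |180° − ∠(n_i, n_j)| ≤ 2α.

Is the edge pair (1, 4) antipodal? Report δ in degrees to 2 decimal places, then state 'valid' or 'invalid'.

δ = 36.96°, valid

α = atan 0.5 = 26.57°;  2α = 53.13°
edge 1: e_1 = (-0.83, +1.96);  n_1 = (+0.9208, +0.3899)
edge 4: e_4 = (-1.25, -5.01);  n_4 = (-0.9703, +0.2421)
∠(n_1, n_4) = 143.04°
δ = |180° − 143.04°| = 36.96°
36.96° ≤ 2α = 53.13°  →  valid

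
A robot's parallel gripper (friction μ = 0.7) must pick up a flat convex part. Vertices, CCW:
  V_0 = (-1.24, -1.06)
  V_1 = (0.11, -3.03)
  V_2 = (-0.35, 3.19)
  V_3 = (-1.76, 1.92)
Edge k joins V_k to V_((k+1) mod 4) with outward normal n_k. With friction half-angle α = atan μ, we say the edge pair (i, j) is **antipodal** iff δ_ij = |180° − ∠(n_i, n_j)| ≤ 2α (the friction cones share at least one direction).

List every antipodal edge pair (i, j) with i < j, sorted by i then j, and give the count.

count = 3; pairs: (0,1), (1,2), (1,3)

α = atan 0.7 = 34.99°;  2α = 69.98°
n_0 = (-0.8249, -0.5653)
n_1 = (+0.9973, +0.0738)
n_2 = (-0.6693, +0.7430)
n_3 = (-0.9851, -0.1719)
  (0,1): δ = 30.19°  ✓
  (0,2): δ = 97.59°  ·
  (0,3): δ = 155.48°  ·
  (1,2): δ = 52.22°  ✓
  (1,3): δ = 5.67°  ✓
  (2,3): δ = 122.11°  ·
antipodal pairs: 3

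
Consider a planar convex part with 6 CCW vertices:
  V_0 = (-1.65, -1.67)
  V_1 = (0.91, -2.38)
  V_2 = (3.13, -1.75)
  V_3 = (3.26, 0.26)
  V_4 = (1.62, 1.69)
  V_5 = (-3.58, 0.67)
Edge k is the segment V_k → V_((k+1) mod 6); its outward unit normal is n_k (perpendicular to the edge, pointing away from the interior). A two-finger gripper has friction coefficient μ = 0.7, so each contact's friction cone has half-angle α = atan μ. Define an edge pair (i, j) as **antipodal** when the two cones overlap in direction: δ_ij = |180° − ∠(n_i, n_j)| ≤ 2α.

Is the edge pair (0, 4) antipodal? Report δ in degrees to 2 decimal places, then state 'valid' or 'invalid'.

α = atan 0.7 = 34.99°;  2α = 69.98°
edge 0: e_0 = (+2.56, -0.71);  n_0 = (-0.2673, -0.9636)
edge 4: e_4 = (-5.20, -1.02);  n_4 = (-0.1925, +0.9813)
∠(n_0, n_4) = 153.40°
δ = |180° − 153.40°| = 26.60°
26.60° ≤ 2α = 69.98°  →  valid

δ = 26.60°, valid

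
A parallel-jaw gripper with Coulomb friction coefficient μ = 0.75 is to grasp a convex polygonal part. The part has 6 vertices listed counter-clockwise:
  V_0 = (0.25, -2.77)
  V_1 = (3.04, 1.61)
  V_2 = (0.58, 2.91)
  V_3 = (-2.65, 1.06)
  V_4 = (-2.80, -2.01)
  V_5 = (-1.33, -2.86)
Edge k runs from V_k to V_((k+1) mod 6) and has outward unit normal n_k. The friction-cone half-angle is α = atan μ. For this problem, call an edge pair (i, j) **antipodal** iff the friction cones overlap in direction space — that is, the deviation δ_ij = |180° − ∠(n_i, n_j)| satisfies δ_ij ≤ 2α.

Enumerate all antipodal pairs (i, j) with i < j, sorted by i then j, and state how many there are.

α = atan 0.75 = 36.87°;  2α = 73.74°
n_0 = (+0.8434, -0.5372)
n_1 = (+0.4672, +0.8841)
n_2 = (-0.4970, +0.8677)
n_3 = (-0.9988, +0.0488)
n_4 = (-0.5006, -0.8657)
n_5 = (+0.0569, -0.9984)
  (0,1): δ = 85.36°  ·
  (0,2): δ = 27.70°  ✓
  (0,3): δ = 29.70°  ✓
  (0,4): δ = 92.46°  ·
  (0,5): δ = 125.76°  ·
  (1,2): δ = 122.34°  ·
  (1,3): δ = 64.94°  ✓
  (1,4): δ = 2.18°  ✓
  (1,5): δ = 31.11°  ✓
  (2,3): δ = 122.60°  ·
  (2,4): δ = 59.84°  ✓
  (2,5): δ = 26.54°  ✓
  (3,4): δ = 117.24°  ·
  (3,5): δ = 83.94°  ·
  (4,5): δ = 146.70°  ·
antipodal pairs: 7

count = 7; pairs: (0,2), (0,3), (1,3), (1,4), (1,5), (2,4), (2,5)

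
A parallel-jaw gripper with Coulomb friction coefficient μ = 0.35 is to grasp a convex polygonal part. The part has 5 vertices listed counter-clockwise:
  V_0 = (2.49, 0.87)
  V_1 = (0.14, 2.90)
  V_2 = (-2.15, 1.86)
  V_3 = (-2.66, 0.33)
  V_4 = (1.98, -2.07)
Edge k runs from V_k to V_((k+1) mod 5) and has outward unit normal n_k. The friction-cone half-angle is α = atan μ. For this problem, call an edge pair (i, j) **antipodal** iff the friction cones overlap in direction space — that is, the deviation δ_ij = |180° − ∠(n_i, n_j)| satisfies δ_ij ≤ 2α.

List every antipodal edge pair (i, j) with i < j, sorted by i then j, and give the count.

count = 2; pairs: (0,3), (2,4)

α = atan 0.35 = 19.29°;  2α = 38.58°
n_0 = (+0.6537, +0.7568)
n_1 = (-0.4135, +0.9105)
n_2 = (-0.9487, +0.3162)
n_3 = (-0.4594, -0.8882)
n_4 = (+0.9853, -0.1709)
  (0,1): δ = 114.75°  ·
  (0,2): δ = 67.61°  ·
  (0,3): δ = 13.47°  ✓
  (0,4): δ = 120.98°  ·
  (1,2): δ = 132.86°  ·
  (1,3): δ = 51.77°  ·
  (1,4): δ = 55.73°  ·
  (2,3): δ = 98.91°  ·
  (2,4): δ = 8.59°  ✓
  (3,4): δ = 72.49°  ·
antipodal pairs: 2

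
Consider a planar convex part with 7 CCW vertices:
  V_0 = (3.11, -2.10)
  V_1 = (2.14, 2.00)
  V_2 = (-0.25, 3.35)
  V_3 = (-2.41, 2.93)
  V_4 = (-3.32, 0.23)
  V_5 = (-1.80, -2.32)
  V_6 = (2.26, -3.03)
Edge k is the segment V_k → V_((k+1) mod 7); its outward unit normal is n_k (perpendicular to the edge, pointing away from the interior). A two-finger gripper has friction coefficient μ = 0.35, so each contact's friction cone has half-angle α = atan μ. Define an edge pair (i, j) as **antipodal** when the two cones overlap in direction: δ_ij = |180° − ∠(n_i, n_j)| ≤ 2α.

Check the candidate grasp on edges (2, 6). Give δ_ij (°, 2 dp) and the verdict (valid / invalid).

δ = 36.57°, valid

α = atan 0.35 = 19.29°;  2α = 38.58°
edge 2: e_2 = (-2.16, -0.42);  n_2 = (-0.1909, +0.9816)
edge 6: e_6 = (+0.85, +0.93);  n_6 = (+0.7381, -0.6746)
∠(n_2, n_6) = 143.43°
δ = |180° − 143.43°| = 36.57°
36.57° ≤ 2α = 38.58°  →  valid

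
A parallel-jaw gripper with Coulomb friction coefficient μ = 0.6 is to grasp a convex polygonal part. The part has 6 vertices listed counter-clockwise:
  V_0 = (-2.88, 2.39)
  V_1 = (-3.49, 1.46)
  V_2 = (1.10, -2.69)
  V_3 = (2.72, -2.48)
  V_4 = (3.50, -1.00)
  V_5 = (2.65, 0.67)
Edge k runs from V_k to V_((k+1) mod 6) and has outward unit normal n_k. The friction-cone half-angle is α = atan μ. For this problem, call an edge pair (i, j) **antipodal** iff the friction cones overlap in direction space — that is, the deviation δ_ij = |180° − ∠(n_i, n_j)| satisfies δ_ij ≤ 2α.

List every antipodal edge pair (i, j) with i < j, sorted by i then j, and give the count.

α = atan 0.6 = 30.96°;  2α = 61.93°
n_0 = (-0.8362, +0.5485)
n_1 = (-0.6707, -0.7418)
n_2 = (+0.1286, -0.9917)
n_3 = (+0.8847, -0.4662)
n_4 = (+0.8912, +0.4536)
n_5 = (+0.2970, +0.9549)
  (0,1): δ = 98.86°  ·
  (0,2): δ = 49.35°  ✓
  (0,3): δ = 5.47°  ✓
  (0,4): δ = 60.24°  ✓
  (0,5): δ = 105.98°  ·
  (1,2): δ = 130.50°  ·
  (1,3): δ = 75.67°  ·
  (1,4): δ = 20.91°  ✓
  (1,5): δ = 24.84°  ✓
  (2,3): δ = 125.18°  ·
  (2,4): δ = 70.41°  ·
  (2,5): δ = 24.66°  ✓
  (3,4): δ = 125.23°  ·
  (3,5): δ = 79.49°  ·
  (4,5): δ = 134.25°  ·
antipodal pairs: 6

count = 6; pairs: (0,2), (0,3), (0,4), (1,4), (1,5), (2,5)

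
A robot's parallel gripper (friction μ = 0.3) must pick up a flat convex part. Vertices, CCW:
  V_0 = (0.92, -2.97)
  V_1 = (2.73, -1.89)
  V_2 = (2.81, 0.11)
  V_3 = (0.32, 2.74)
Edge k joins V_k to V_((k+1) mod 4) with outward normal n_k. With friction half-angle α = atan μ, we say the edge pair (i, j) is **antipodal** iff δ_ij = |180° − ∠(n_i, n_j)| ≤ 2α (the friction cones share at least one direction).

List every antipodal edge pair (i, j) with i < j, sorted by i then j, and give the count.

α = atan 0.3 = 16.70°;  2α = 33.40°
n_0 = (+0.5124, -0.8587)
n_1 = (+0.9992, -0.0400)
n_2 = (+0.7262, +0.6875)
n_3 = (-0.9945, -0.1045)
  (0,1): δ = 123.11°  ·
  (0,2): δ = 77.39°  ·
  (0,3): δ = 65.17°  ·
  (1,2): δ = 134.28°  ·
  (1,3): δ = 8.29°  ✓
  (2,3): δ = 37.44°  ·
antipodal pairs: 1

count = 1; pairs: (1,3)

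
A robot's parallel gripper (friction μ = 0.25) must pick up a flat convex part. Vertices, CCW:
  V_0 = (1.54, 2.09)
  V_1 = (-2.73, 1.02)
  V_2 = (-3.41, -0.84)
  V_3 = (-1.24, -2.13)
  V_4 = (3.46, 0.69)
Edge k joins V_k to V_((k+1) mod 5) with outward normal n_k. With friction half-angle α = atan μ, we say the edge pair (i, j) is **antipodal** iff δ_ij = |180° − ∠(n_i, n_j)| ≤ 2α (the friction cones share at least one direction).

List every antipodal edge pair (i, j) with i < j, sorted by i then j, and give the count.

α = atan 0.25 = 14.04°;  2α = 28.07°
n_0 = (-0.2431, +0.9700)
n_1 = (-0.9392, +0.3434)
n_2 = (-0.5110, -0.8596)
n_3 = (+0.5145, -0.8575)
n_4 = (+0.5892, +0.8080)
  (0,1): δ = 124.15°  ·
  (0,2): δ = 44.80°  ·
  (0,3): δ = 16.90°  ✓
  (0,4): δ = 129.83°  ·
  (1,2): δ = 100.65°  ·
  (1,3): δ = 38.95°  ·
  (1,4): δ = 73.98°  ·
  (2,3): δ = 118.31°  ·
  (2,4): δ = 5.37°  ✓
  (3,4): δ = 67.06°  ·
antipodal pairs: 2

count = 2; pairs: (0,3), (2,4)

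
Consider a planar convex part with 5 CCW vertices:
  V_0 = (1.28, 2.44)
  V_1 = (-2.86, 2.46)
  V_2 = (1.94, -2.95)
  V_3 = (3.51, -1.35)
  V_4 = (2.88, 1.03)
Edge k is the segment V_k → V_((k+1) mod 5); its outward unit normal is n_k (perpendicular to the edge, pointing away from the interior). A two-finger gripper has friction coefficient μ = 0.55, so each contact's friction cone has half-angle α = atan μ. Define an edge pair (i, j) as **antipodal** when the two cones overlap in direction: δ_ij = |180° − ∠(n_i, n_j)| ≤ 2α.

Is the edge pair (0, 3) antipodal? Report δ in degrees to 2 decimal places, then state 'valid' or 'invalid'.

α = atan 0.55 = 28.81°;  2α = 57.62°
edge 0: e_0 = (-4.14, +0.02);  n_0 = (+0.0048, +1.0000)
edge 3: e_3 = (-0.63, +2.38);  n_3 = (+0.9667, +0.2559)
∠(n_0, n_3) = 74.90°
δ = |180° − 74.90°| = 105.10°
105.10° > 2α = 57.62°  →  invalid

δ = 105.10°, invalid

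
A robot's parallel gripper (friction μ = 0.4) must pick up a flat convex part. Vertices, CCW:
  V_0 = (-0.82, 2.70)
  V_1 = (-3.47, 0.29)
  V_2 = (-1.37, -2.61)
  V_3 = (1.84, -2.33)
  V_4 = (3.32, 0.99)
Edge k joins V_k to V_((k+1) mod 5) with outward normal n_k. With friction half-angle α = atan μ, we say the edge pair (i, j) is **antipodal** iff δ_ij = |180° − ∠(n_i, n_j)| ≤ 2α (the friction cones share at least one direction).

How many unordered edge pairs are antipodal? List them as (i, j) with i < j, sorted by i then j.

α = atan 0.4 = 21.80°;  2α = 43.60°
n_0 = (-0.6728, +0.7398)
n_1 = (-0.8099, -0.5865)
n_2 = (+0.0869, -0.9962)
n_3 = (+0.9134, -0.4072)
n_4 = (+0.3818, +0.9243)
  (0,1): δ = 96.37°  ·
  (0,2): δ = 37.30°  ✓
  (0,3): δ = 23.69°  ✓
  (0,4): δ = 115.27°  ·
  (1,2): δ = 120.92°  ·
  (1,3): δ = 59.94°  ·
  (1,4): δ = 31.65°  ✓
  (2,3): δ = 119.01°  ·
  (2,4): δ = 27.43°  ✓
  (3,4): δ = 88.42°  ·
antipodal pairs: 4

count = 4; pairs: (0,2), (0,3), (1,4), (2,4)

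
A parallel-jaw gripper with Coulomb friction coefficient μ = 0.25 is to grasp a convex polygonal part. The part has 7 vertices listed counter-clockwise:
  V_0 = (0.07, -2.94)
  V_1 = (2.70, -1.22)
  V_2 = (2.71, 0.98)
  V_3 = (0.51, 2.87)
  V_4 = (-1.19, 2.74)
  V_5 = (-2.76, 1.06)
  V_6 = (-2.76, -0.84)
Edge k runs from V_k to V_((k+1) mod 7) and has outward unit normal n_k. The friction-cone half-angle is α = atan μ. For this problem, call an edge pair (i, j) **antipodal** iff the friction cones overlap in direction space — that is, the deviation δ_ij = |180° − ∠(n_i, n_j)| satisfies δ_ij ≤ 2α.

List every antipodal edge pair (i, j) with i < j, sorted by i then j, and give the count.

α = atan 0.25 = 14.04°;  2α = 28.07°
n_0 = (+0.5473, -0.8369)
n_1 = (+1.0000, -0.0045)
n_2 = (+0.6516, +0.7585)
n_3 = (-0.0762, +0.9971)
n_4 = (-0.7306, +0.6828)
n_5 = (-1.0000, -0.0000)
n_6 = (-0.5959, -0.8031)
  (0,1): δ = 123.44°  ·
  (0,2): δ = 73.85°  ·
  (0,3): δ = 28.81°  ·
  (0,4): δ = 13.75°  ✓
  (0,5): δ = 56.82°  ·
  (0,6): δ = 110.24°  ·
  (1,2): δ = 130.41°  ·
  (1,3): δ = 85.37°  ·
  (1,4): δ = 42.80°  ·
  (1,5): δ = 0.26°  ✓
  (1,6): δ = 53.68°  ·
  (2,3): δ = 134.96°  ·
  (2,4): δ = 92.40°  ·
  (2,5): δ = 49.33°  ·
  (2,6): δ = 4.09°  ✓
  (3,4): δ = 137.43°  ·
  (3,5): δ = 94.37°  ·
  (3,6): δ = 40.95°  ·
  (4,5): δ = 136.94°  ·
  (4,6): δ = 83.52°  ·
  (5,6): δ = 126.58°  ·
antipodal pairs: 3

count = 3; pairs: (0,4), (1,5), (2,6)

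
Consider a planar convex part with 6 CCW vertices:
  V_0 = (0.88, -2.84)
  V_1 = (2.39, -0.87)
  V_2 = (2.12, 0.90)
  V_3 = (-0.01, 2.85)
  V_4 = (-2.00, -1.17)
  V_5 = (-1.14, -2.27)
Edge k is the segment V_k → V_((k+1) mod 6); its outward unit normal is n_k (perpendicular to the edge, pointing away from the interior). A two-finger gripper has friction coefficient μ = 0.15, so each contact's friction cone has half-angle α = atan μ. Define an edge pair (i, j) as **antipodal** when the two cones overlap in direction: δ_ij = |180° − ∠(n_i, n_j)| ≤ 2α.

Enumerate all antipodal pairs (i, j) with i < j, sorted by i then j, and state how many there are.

α = atan 0.15 = 8.53°;  2α = 17.06°
n_0 = (+0.7937, -0.6083)
n_1 = (+0.9886, +0.1508)
n_2 = (+0.6753, +0.7376)
n_3 = (-0.8962, +0.4436)
n_4 = (-0.7878, -0.6159)
n_5 = (-0.2716, -0.9624)
  (0,1): δ = 133.86°  ·
  (0,2): δ = 95.00°  ·
  (0,3): δ = 11.13°  ✓
  (0,4): δ = 75.49°  ·
  (0,5): δ = 111.71°  ·
  (1,2): δ = 141.15°  ·
  (1,3): δ = 35.01°  ·
  (1,4): δ = 29.35°  ·
  (1,5): δ = 65.57°  ·
  (2,3): δ = 73.86°  ·
  (2,4): δ = 9.51°  ✓
  (2,5): δ = 26.72°  ·
  (3,4): δ = 115.64°  ·
  (3,5): δ = 79.42°  ·
  (4,5): δ = 143.78°  ·
antipodal pairs: 2

count = 2; pairs: (0,3), (2,4)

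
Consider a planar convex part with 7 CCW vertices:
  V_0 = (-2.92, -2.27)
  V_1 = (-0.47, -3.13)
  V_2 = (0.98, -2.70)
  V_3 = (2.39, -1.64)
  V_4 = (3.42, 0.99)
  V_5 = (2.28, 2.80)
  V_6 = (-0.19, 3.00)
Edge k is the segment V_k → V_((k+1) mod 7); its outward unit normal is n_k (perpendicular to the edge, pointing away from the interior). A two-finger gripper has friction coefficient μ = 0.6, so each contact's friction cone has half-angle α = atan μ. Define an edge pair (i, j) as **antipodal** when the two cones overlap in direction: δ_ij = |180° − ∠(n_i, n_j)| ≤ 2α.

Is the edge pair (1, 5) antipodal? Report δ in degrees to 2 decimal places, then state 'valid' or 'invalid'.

δ = 21.15°, valid

α = atan 0.6 = 30.96°;  2α = 61.93°
edge 1: e_1 = (+1.45, +0.43);  n_1 = (+0.2843, -0.9587)
edge 5: e_5 = (-2.47, +0.20);  n_5 = (+0.0807, +0.9967)
∠(n_1, n_5) = 158.85°
δ = |180° − 158.85°| = 21.15°
21.15° ≤ 2α = 61.93°  →  valid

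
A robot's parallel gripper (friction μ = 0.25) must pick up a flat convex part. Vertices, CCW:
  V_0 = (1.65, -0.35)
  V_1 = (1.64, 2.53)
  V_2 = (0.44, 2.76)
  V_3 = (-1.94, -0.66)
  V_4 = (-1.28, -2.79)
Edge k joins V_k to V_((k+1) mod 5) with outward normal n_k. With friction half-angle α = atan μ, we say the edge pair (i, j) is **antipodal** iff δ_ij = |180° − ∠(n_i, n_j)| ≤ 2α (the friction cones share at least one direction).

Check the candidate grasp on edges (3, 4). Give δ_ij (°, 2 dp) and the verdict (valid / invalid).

α = atan 0.25 = 14.04°;  2α = 28.07°
edge 3: e_3 = (+0.66, -2.13);  n_3 = (-0.9552, -0.2960)
edge 4: e_4 = (+2.93, +2.44);  n_4 = (+0.6399, -0.7684)
∠(n_3, n_4) = 112.57°
δ = |180° − 112.57°| = 67.43°
67.43° > 2α = 28.07°  →  invalid

δ = 67.43°, invalid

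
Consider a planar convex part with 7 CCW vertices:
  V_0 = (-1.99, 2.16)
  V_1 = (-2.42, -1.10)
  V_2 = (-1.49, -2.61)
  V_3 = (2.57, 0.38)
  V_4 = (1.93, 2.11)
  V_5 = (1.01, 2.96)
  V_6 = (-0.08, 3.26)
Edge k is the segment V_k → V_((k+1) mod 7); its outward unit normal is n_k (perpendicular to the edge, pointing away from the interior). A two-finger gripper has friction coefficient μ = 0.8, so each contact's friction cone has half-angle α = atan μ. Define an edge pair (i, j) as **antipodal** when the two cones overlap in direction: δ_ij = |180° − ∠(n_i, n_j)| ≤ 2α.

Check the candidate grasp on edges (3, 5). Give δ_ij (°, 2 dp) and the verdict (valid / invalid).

α = atan 0.8 = 38.66°;  2α = 77.32°
edge 3: e_3 = (-0.64, +1.73);  n_3 = (+0.9379, +0.3470)
edge 5: e_5 = (-1.09, +0.30);  n_5 = (+0.2654, +0.9641)
∠(n_3, n_5) = 54.31°
δ = |180° − 54.31°| = 125.69°
125.69° > 2α = 77.32°  →  invalid

δ = 125.69°, invalid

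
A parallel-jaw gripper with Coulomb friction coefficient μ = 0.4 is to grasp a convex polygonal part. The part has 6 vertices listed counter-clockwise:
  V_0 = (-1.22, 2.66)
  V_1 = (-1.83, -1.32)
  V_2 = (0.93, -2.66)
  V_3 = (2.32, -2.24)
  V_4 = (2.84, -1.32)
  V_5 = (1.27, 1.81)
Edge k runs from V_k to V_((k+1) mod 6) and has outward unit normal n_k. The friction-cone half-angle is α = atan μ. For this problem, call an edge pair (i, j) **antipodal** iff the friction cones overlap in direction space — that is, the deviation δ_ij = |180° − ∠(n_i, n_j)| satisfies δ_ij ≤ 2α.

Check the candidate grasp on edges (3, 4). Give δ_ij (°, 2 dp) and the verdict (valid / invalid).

δ = 123.89°, invalid

α = atan 0.4 = 21.80°;  2α = 43.60°
edge 3: e_3 = (+0.52, +0.92);  n_3 = (+0.8706, -0.4921)
edge 4: e_4 = (-1.57, +3.13);  n_4 = (+0.8939, +0.4484)
∠(n_3, n_4) = 56.11°
δ = |180° − 56.11°| = 123.89°
123.89° > 2α = 43.60°  →  invalid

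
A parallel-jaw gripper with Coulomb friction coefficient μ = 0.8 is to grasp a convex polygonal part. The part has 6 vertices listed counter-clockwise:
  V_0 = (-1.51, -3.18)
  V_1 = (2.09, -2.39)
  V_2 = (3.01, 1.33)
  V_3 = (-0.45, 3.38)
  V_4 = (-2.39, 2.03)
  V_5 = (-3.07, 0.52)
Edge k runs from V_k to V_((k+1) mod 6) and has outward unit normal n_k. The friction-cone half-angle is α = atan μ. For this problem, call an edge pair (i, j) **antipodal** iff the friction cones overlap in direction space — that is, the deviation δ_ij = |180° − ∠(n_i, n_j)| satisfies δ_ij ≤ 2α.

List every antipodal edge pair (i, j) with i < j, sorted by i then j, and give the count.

α = atan 0.8 = 38.66°;  2α = 77.32°
n_0 = (+0.2143, -0.9768)
n_1 = (+0.9708, -0.2401)
n_2 = (+0.5097, +0.8603)
n_3 = (-0.5712, +0.8208)
n_4 = (-0.9118, +0.4106)
n_5 = (-0.9214, -0.3885)
  (0,1): δ = 116.27°  ·
  (0,2): δ = 43.02°  ✓
  (0,3): δ = 22.46°  ✓
  (0,4): δ = 53.38°  ✓
  (0,5): δ = 100.48°  ·
  (1,2): δ = 106.75°  ·
  (1,3): δ = 41.28°  ✓
  (1,4): δ = 10.35°  ✓
  (1,5): δ = 36.75°  ✓
  (2,3): δ = 114.52°  ·
  (2,4): δ = 83.60°  ·
  (2,5): δ = 36.49°  ✓
  (3,4): δ = 149.08°  ·
  (3,5): δ = 101.97°  ·
  (4,5): δ = 132.90°  ·
antipodal pairs: 7

count = 7; pairs: (0,2), (0,3), (0,4), (1,3), (1,4), (1,5), (2,5)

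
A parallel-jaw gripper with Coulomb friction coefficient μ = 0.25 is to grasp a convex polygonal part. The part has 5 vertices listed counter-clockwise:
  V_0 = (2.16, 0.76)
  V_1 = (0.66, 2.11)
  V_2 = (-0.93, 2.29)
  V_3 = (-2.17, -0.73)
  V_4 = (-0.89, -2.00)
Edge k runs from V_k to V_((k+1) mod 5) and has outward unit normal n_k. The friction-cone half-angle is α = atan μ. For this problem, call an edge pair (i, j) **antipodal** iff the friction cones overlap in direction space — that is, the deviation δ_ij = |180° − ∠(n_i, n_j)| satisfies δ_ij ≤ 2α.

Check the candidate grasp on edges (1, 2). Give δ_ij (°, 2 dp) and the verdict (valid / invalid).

α = atan 0.25 = 14.04°;  2α = 28.07°
edge 1: e_1 = (-1.59, +0.18);  n_1 = (+0.1125, +0.9937)
edge 2: e_2 = (-1.24, -3.02);  n_2 = (-0.9251, +0.3798)
∠(n_1, n_2) = 74.14°
δ = |180° − 74.14°| = 105.86°
105.86° > 2α = 28.07°  →  invalid

δ = 105.86°, invalid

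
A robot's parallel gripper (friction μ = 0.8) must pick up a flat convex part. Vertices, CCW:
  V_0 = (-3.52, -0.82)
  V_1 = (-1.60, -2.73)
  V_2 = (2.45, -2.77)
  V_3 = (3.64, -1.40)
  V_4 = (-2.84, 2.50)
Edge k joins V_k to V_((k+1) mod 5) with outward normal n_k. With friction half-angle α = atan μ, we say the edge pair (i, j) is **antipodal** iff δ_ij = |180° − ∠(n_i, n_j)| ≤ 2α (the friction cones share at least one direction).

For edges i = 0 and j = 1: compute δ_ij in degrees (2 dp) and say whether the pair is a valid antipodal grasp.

δ = 135.72°, invalid

α = atan 0.8 = 38.66°;  2α = 77.32°
edge 0: e_0 = (+1.92, -1.91);  n_0 = (-0.7053, -0.7090)
edge 1: e_1 = (+4.05, -0.04);  n_1 = (-0.0099, -1.0000)
∠(n_0, n_1) = 44.28°
δ = |180° − 44.28°| = 135.72°
135.72° > 2α = 77.32°  →  invalid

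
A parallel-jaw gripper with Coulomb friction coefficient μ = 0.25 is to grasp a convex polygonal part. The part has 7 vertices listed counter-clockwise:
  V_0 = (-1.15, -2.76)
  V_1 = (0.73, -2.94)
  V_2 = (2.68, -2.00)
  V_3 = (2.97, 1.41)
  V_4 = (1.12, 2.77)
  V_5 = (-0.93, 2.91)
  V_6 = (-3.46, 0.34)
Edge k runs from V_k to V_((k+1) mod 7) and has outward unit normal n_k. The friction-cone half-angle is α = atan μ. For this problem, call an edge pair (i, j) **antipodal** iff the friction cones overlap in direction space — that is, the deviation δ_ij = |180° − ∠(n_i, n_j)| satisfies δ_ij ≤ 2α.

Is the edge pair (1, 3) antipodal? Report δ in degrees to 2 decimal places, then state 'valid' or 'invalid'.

α = atan 0.25 = 14.04°;  2α = 28.07°
edge 1: e_1 = (+1.95, +0.94);  n_1 = (+0.4342, -0.9008)
edge 3: e_3 = (-1.85, +1.36);  n_3 = (+0.5923, +0.8057)
∠(n_1, n_3) = 117.94°
δ = |180° − 117.94°| = 62.06°
62.06° > 2α = 28.07°  →  invalid

δ = 62.06°, invalid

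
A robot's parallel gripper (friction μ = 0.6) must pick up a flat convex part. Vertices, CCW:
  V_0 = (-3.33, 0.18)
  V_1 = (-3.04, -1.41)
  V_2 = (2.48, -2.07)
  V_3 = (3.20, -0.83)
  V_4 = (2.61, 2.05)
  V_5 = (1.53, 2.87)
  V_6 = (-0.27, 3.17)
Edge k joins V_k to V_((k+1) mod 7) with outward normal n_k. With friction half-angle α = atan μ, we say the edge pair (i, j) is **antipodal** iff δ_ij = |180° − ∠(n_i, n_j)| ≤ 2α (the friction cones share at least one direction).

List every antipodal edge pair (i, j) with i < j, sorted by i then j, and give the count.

α = atan 0.6 = 30.96°;  2α = 61.93°
n_0 = (-0.9838, -0.1794)
n_1 = (-0.1187, -0.9929)
n_2 = (+0.8648, -0.5021)
n_3 = (+0.9797, +0.2007)
n_4 = (+0.6047, +0.7964)
n_5 = (+0.1644, +0.9864)
n_6 = (-0.6989, +0.7152)
  (0,1): δ = 107.15°  ·
  (0,2): δ = 40.48°  ✓
  (0,3): δ = 1.24°  ✓
  (0,4): δ = 42.46°  ✓
  (0,5): δ = 70.20°  ·
  (0,6): δ = 124.00°  ·
  (1,2): δ = 113.32°  ·
  (1,3): δ = 71.60°  ·
  (1,4): δ = 30.39°  ✓
  (1,5): δ = 2.64°  ✓
  (1,6): δ = 51.16°  ✓
  (2,3): δ = 138.28°  ·
  (2,4): δ = 97.07°  ·
  (2,5): δ = 69.32°  ·
  (2,6): δ = 15.52°  ✓
  (3,4): δ = 138.79°  ·
  (3,5): δ = 111.04°  ·
  (3,6): δ = 57.24°  ✓
  (4,5): δ = 152.25°  ·
  (4,6): δ = 98.45°  ·
  (5,6): δ = 126.20°  ·
antipodal pairs: 8

count = 8; pairs: (0,2), (0,3), (0,4), (1,4), (1,5), (1,6), (2,6), (3,6)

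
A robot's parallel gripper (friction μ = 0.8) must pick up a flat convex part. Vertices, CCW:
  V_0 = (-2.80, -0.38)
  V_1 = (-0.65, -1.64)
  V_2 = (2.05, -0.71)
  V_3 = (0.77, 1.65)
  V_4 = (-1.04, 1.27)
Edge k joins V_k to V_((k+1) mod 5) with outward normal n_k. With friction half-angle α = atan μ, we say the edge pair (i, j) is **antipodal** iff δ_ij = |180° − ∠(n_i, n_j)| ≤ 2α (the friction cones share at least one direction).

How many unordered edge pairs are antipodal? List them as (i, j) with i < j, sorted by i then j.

α = atan 0.8 = 38.66°;  2α = 77.32°
n_0 = (-0.5056, -0.8628)
n_1 = (+0.3257, -0.9455)
n_2 = (+0.8790, +0.4768)
n_3 = (-0.2055, +0.9787)
n_4 = (-0.6839, +0.7295)
  (0,1): δ = 130.62°  ·
  (0,2): δ = 31.15°  ✓
  (0,3): δ = 42.23°  ✓
  (0,4): δ = 73.52°  ✓
  (1,2): δ = 80.53°  ·
  (1,3): δ = 7.15°  ✓
  (1,4): δ = 24.15°  ✓
  (2,3): δ = 106.62°  ·
  (2,4): δ = 75.32°  ✓
  (3,4): δ = 148.70°  ·
antipodal pairs: 6

count = 6; pairs: (0,2), (0,3), (0,4), (1,3), (1,4), (2,4)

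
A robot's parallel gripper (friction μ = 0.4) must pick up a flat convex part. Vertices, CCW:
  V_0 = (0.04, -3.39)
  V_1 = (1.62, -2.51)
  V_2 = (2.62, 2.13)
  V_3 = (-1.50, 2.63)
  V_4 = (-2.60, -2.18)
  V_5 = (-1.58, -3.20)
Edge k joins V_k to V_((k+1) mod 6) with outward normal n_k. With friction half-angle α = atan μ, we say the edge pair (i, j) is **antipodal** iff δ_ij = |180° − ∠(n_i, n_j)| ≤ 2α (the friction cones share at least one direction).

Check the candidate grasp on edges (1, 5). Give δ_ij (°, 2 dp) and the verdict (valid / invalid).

δ = 95.47°, invalid

α = atan 0.4 = 21.80°;  2α = 43.60°
edge 1: e_1 = (+1.00, +4.64);  n_1 = (+0.9776, -0.2107)
edge 5: e_5 = (+1.62, -0.19);  n_5 = (-0.1165, -0.9932)
∠(n_1, n_5) = 84.53°
δ = |180° − 84.53°| = 95.47°
95.47° > 2α = 43.60°  →  invalid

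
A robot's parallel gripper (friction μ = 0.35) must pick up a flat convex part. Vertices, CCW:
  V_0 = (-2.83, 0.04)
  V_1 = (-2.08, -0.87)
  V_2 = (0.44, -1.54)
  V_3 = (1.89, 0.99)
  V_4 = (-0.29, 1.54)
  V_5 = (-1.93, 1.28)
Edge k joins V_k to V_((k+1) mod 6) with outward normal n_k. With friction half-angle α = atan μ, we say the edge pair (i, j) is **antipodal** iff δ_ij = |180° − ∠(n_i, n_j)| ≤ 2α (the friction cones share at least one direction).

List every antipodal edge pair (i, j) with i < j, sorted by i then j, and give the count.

count = 4; pairs: (0,3), (1,3), (1,4), (2,5)

α = atan 0.35 = 19.29°;  2α = 38.58°
n_0 = (-0.7717, -0.6360)
n_1 = (-0.2569, -0.9664)
n_2 = (+0.8676, -0.4972)
n_3 = (+0.2446, +0.9696)
n_4 = (-0.1566, +0.9877)
n_5 = (-0.8093, +0.5874)
  (0,1): δ = 144.38°  ·
  (0,2): δ = 69.31°  ·
  (0,3): δ = 36.35°  ✓
  (0,4): δ = 59.51°  ·
  (0,5): δ = 104.53°  ·
  (1,2): δ = 104.93°  ·
  (1,3): δ = 0.73°  ✓
  (1,4): δ = 23.90°  ✓
  (1,5): δ = 68.92°  ·
  (2,3): δ = 74.34°  ·
  (2,4): δ = 51.17°  ·
  (2,5): δ = 6.15°  ✓
  (3,4): δ = 156.83°  ·
  (3,5): δ = 111.81°  ·
  (4,5): δ = 134.98°  ·
antipodal pairs: 4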